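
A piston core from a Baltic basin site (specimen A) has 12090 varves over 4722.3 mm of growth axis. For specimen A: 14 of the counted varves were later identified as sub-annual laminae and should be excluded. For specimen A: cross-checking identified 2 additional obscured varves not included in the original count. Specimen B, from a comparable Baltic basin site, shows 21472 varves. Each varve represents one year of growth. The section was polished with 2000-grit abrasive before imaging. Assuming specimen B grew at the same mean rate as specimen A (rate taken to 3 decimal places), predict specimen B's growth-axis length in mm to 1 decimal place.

8395.6 mm

Specimen A: after corrections the count is 12090 − 14 + 2 = 12078 varves.
A: Mean rate = 4722.3 mm / 12078 years ≈ 0.391 mm per year.
B's length ≈ 0.391 × 21472 = 8395.6 mm.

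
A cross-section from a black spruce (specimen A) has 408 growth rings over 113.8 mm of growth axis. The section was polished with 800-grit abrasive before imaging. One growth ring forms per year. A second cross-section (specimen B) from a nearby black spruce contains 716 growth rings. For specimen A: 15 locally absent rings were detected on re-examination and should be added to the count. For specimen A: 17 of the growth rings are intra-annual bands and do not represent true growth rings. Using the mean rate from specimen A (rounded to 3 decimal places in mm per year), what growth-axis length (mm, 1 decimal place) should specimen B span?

200.5 mm

Specimen A: after corrections the count is 408 − 17 + 15 = 406 growth rings.
A: Extension rate ≈ 113.8 / 406 = 0.280 mm per year.
B's length ≈ 0.280 × 716 = 200.5 mm.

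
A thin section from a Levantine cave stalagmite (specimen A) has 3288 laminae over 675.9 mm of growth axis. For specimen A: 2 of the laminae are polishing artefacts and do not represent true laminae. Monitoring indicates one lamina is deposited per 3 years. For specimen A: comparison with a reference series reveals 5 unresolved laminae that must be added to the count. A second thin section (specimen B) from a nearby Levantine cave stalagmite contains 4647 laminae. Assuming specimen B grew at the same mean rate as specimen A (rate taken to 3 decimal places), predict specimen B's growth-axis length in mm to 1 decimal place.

948.0 mm

Specimen A: true lamina count = 3288 − 2 + 5 = 3291.
Specimen A: multiplying by 3 years per lamina: 3291 × 3 = 9873 years.
A: 675.9 mm over 9873 years gives 675.9 / 9873 ≈ 0.068 mm/yr.
Specimen B: 4647 laminae at 3 years each span 4647 × 3 = 13941 years. B's length ≈ 0.068 × 13941 = 948.0 mm.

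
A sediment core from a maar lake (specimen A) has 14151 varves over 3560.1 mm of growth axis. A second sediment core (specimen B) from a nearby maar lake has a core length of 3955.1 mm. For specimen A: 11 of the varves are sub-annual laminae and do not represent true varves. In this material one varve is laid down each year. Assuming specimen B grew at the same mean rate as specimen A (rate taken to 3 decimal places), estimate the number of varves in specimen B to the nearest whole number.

Specimen A: adjusted count: 14151 − 11 = 14140 varves.
A: Extension rate ≈ 3560.1 / 14140 = 0.252 mm/year.
Specimen B: 3955.1 mm / 0.252 mm per year = 15694.84 years ≈ 15695 varves.

15695 varves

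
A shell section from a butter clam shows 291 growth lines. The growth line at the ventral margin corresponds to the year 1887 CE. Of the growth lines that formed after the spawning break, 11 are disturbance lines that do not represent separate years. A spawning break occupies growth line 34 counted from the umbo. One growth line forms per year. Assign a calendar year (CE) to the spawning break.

1641 CE

291 − 34 = 257 growth lines lie beyond the spawning break toward the ventral margin.
Removing the 11 false growth lines leaves 257 − 11 = 246 true growth lines beyond the spawning break.
1887 − 246 = 1641 CE.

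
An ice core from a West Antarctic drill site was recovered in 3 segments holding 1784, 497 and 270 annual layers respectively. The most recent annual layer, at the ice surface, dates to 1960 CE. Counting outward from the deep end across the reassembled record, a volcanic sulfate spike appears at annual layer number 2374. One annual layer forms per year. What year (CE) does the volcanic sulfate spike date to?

Total annual layers = 1784 + 497 + 270 = 2551.
2551 − 2374 = 177 annual layers lie beyond the volcanic sulfate spike toward the ice surface.
Counting back 177 years from 1960 CE places the volcanic sulfate spike in 1960 − 177 = 1783 CE.

1783 CE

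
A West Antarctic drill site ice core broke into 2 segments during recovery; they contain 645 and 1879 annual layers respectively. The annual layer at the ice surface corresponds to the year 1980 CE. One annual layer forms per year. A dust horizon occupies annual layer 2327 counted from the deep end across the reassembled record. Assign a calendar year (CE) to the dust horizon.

1783 CE

Total annual layers = 645 + 1879 = 2524.
The dust horizon sits at annual layer 2327 from the deep end, so 2524 − 2327 = 197 annual layers formed after it.
The annual layer at the ice surface is 1980 CE, so the dust horizon dates to 1980 − 197 = 1783 CE.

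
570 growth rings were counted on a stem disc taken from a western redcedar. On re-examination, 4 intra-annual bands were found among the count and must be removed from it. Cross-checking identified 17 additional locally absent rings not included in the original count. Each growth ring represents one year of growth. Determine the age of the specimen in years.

True growth ring count = 570 − 4 + 17 = 583.
With a one-to-one growth ring periodicity this is 583 years.

583 yr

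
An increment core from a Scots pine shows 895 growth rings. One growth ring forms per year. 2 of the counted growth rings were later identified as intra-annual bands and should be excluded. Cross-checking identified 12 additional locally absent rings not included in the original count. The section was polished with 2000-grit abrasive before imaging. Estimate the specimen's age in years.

After corrections the count is 895 − 2 + 12 = 905 growth rings.
One growth ring per year makes the duration 905 years.

905 years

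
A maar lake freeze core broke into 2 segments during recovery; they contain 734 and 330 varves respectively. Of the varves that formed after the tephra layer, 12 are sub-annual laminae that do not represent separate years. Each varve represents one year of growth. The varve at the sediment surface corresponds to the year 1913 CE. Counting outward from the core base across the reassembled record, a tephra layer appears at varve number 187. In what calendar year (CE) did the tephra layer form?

1048 CE

Total varves = 734 + 330 = 1064.
The tephra layer sits at varve 187 from the core base, so 1064 − 187 = 877 varves formed after it.
Removing the 12 false varves leaves 877 − 12 = 865 true varves beyond the tephra layer.
1913 − 865 = 1048 CE.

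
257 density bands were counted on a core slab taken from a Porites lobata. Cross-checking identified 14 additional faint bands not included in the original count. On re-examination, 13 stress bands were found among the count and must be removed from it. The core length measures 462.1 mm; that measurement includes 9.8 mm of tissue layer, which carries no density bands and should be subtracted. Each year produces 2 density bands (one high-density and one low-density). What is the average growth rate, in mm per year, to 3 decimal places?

Adjusted count: 257 − 13 + 14 = 258 density bands.
Dividing by 2 density bands per year: 258 / 2 = 129 years.
Removing the 9.8 mm offcut leaves 462.1 − 9.8 = 452.3 mm.
Extension rate ≈ 452.3 / 129 = 3.506 mm per year.

3.506 mm per year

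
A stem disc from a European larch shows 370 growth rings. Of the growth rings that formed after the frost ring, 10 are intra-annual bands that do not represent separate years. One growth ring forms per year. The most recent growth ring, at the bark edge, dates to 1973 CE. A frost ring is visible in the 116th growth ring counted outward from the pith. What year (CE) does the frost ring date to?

1729 CE

Between growth ring 116 and the bark edge there are 370 − 116 = 254 growth rings.
Excluding 10 false growth rings: 254 − 10 = 244.
The growth ring at the bark edge is 1973 CE, so the frost ring dates to 1973 − 244 = 1729 CE.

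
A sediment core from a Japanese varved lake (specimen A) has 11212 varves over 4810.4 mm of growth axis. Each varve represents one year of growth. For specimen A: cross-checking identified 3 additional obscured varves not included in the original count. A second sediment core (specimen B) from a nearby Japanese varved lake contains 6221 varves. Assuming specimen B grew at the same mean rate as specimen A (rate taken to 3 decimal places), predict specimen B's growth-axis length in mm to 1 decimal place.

Specimen A: adjusted count: 11212 + 3 = 11215 varves.
A: Extension rate ≈ 4810.4 / 11215 = 0.429 mm per year.
For B, 0.429 mm/year × 6221 years = 2668.8 mm.

2668.8 mm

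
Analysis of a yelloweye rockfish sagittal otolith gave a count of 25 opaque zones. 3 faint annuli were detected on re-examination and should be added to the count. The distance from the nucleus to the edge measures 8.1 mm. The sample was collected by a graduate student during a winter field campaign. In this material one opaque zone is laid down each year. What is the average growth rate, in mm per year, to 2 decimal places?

0.29 mm per year

After corrections the count is 25 + 3 = 28 opaque zones.
8.1 mm over 28 years gives 8.1 / 28 ≈ 0.29 mm per year.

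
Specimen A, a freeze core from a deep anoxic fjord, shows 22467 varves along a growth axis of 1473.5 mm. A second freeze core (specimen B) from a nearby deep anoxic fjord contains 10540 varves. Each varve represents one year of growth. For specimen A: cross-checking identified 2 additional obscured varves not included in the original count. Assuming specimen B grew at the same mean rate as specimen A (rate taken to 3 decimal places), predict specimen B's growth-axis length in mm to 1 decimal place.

695.6 mm

Specimen A: adjusted count: 22467 + 2 = 22469 varves.
A: Extension rate ≈ 1473.5 / 22469 = 0.066 mm/yr.
B's length ≈ 0.066 × 10540 = 695.6 mm.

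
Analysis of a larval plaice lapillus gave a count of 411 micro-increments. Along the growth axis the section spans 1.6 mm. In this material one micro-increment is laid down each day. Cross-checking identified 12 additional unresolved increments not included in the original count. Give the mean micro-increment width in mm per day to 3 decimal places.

Adjusted count: 411 + 12 = 423 micro-increments.
Mean rate = 1.6 mm / 423 days ≈ 0.004 mm per day.

0.004 mm per day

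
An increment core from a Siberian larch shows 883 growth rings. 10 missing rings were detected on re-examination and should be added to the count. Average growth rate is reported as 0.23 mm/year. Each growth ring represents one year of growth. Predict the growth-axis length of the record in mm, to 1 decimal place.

205.4 mm

After corrections the count is 883 + 10 = 893 growth rings.
Length ≈ 0.23 × 893 = 205.4 mm.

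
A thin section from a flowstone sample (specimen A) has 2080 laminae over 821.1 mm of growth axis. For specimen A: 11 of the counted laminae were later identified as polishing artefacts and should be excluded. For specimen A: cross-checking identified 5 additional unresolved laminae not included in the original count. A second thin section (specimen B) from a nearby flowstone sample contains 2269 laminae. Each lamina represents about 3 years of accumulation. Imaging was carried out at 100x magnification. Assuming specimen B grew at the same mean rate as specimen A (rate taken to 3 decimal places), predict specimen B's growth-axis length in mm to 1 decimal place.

898.5 mm

Specimen A: after corrections the count is 2080 − 11 + 5 = 2074 laminae.
Specimen A: multiplying by 3 years per lamina: 2074 × 3 = 6222 years.
A: 821.1 mm over 6222 years gives 821.1 / 6222 ≈ 0.132 mm/year.
Specimen B: multiplying by 3 years per lamina: 2269 × 3 = 6807 years. Length of B = 0.132 × 6807 = 898.5 mm.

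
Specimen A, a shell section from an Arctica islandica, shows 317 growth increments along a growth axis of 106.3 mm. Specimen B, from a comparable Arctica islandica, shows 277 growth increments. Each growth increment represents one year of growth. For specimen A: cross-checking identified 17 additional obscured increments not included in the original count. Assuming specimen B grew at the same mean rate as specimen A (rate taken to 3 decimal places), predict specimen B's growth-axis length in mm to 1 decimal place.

Specimen A: true growth increment count = 317 + 17 = 334.
A: Mean rate = 106.3 mm / 334 years ≈ 0.318 mm per year.
Length of B = 0.318 × 277 = 88.1 mm.

88.1 mm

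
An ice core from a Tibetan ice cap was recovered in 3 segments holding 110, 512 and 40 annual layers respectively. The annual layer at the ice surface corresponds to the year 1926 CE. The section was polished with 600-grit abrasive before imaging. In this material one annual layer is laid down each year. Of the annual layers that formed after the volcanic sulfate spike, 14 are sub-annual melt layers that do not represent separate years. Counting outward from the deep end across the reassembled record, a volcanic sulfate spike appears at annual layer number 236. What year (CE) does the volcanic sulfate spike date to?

1514 CE

Total annual layers = 110 + 512 + 40 = 662.
662 − 236 = 426 annual layers lie beyond the volcanic sulfate spike toward the ice surface.
Removing the 14 false annual layers leaves 426 − 14 = 412 true annual layers beyond the volcanic sulfate spike.
1926 − 412 = 1514 CE.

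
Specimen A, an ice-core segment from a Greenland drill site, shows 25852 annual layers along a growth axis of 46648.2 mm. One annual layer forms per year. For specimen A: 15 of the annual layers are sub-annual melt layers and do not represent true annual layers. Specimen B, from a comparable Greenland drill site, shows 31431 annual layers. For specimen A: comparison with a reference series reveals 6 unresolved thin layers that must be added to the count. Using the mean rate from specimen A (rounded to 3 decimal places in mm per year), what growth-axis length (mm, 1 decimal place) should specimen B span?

56733.0 mm

Specimen A: after corrections the count is 25852 − 15 + 6 = 25843 annual layers.
A: Extension rate ≈ 46648.2 / 25843 = 1.805 mm/yr.
B's length ≈ 1.805 × 31431 = 56733.0 mm.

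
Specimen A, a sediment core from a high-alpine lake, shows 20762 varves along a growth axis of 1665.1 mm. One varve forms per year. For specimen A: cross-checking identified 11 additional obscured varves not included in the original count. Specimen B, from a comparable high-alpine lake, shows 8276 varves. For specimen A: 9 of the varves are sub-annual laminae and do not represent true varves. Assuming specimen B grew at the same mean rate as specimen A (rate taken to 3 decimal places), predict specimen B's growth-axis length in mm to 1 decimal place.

662.1 mm

Specimen A: adjusted count: 20762 − 9 + 11 = 20764 varves.
A: Mean rate = 1665.1 mm / 20764 years ≈ 0.080 mm per year.
Length of B = 0.080 × 8276 = 662.1 mm.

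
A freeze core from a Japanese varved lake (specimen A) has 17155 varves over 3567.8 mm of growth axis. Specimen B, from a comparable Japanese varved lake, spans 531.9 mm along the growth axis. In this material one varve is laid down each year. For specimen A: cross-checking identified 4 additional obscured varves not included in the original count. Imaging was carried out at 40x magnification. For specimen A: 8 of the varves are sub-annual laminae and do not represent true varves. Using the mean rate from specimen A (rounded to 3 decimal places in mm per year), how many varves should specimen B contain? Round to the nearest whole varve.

Specimen A: true varve count = 17155 − 8 + 4 = 17151.
A: 3567.8 mm over 17151 years gives 3567.8 / 17151 ≈ 0.208 mm/yr.
B spans 531.9 / 0.208 = 2557.21 years ≈ 2557 varves.

2557 varves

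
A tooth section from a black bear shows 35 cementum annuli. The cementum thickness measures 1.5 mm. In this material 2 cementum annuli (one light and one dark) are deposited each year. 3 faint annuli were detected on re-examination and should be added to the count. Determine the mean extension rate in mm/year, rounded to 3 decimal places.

0.079 mm/year

True cementum annulus count = 35 + 3 = 38.
With 2 cementum annuli per year, 38 / 2 = 19 years.
1.5 mm over 19 years gives 1.5 / 19 ≈ 0.079 mm/year.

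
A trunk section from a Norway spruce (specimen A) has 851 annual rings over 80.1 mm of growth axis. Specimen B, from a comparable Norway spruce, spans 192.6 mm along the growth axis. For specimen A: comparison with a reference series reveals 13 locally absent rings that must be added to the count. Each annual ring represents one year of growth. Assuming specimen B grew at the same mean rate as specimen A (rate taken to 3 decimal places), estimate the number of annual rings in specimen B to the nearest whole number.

2071 annual rings

Specimen A: correcting the raw count gives 851 + 13 = 864 true annual rings.
A: Mean rate = 80.1 mm / 864 years ≈ 0.093 mm/yr.
B spans 192.6 / 0.093 = 2070.97 years ≈ 2071 annual rings.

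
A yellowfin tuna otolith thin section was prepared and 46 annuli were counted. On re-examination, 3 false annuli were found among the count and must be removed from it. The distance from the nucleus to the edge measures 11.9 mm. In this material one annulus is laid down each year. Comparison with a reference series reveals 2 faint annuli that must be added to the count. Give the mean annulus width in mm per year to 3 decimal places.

0.264 mm per year

Correcting the raw count gives 46 − 3 + 2 = 45 true annuli.
11.9 mm over 45 years gives 11.9 / 45 ≈ 0.264 mm per year.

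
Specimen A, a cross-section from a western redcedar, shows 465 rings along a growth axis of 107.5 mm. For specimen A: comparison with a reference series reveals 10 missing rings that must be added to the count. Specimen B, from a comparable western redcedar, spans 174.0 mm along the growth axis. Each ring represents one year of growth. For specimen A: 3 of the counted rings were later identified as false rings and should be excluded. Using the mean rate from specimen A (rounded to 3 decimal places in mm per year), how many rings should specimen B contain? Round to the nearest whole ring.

763 rings

Specimen A: adjusted count: 465 − 3 + 10 = 472 rings.
A: Extension rate ≈ 107.5 / 472 = 0.228 mm/year.
For B, 174.0 / 0.228 = 763.16 years ≈ 763 rings.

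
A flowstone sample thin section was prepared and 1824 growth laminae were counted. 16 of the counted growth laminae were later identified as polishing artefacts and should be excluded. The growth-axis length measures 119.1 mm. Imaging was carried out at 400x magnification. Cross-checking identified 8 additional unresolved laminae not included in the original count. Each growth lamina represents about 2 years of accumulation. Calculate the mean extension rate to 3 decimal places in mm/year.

After corrections the count is 1824 − 16 + 8 = 1816 growth laminae.
At 2 years per growth lamina, 1816 × 2 = 3632 years.
119.1 mm over 3632 years gives 119.1 / 3632 ≈ 0.033 mm/year.

0.033 mm/year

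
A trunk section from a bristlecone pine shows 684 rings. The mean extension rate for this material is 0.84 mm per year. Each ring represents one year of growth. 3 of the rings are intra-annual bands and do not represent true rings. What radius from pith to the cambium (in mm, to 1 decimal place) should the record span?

572.0 mm

Correcting the raw count gives 684 − 3 = 681 true rings.
Predicted length = 0.84 mm/year × 681 years = 572.0 mm.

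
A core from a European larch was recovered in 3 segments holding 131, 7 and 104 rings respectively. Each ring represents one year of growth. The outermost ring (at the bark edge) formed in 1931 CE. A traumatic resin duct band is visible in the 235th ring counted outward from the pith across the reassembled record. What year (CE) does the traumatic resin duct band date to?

1924 CE

Total rings = 131 + 7 + 104 = 242.
Between ring 235 and the bark edge there are 242 − 235 = 7 rings.
The ring at the bark edge is 1931 CE, so the traumatic resin duct band dates to 1931 − 7 = 1924 CE.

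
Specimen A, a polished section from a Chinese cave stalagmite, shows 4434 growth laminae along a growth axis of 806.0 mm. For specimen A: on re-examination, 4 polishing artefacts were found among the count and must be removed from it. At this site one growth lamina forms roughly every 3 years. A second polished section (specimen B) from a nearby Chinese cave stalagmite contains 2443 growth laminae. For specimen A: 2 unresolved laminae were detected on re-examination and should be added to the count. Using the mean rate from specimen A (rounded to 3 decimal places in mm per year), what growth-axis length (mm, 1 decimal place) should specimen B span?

Specimen A: adjusted count: 4434 − 4 + 2 = 4432 growth laminae.
Specimen A: 4432 growth laminae at 3 years each span 4432 × 3 = 13296 years.
A: 806.0 mm over 13296 years gives 806.0 / 13296 ≈ 0.061 mm per year.
Specimen B: at 3 years per growth lamina, 2443 × 3 = 7329 years. Length of B = 0.061 × 7329 = 447.1 mm.

447.1 mm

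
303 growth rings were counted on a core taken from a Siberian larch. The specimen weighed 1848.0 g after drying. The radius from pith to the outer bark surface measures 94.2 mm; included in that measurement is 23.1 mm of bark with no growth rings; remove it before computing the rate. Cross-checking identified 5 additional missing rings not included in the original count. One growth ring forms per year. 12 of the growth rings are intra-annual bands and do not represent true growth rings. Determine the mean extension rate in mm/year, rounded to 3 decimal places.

Correcting the raw count gives 303 − 12 + 5 = 296 true growth rings.
Removing the 23.1 mm offcut leaves 94.2 − 23.1 = 71.1 mm.
Mean rate = 71.1 mm / 296 years ≈ 0.240 mm/year.

0.240 mm/year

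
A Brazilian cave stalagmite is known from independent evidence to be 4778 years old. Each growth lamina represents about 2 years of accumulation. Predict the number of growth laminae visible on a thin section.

2389 growth laminae

One growth lamina every 2 years means 4778 / 2 = 2389 growth laminae.
So 2389 growth laminae should be present.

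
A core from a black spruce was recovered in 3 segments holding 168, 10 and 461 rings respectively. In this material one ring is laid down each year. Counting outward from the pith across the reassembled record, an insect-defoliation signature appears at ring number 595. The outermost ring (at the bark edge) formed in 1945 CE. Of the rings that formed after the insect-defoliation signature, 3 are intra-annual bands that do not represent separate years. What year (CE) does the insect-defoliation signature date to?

1904 CE

Total rings = 168 + 10 + 461 = 639.
Between ring 595 and the bark edge there are 639 − 595 = 44 rings.
Removing the 3 false rings leaves 44 − 3 = 41 true rings beyond the insect-defoliation signature.
The ring at the bark edge is 1945 CE, so the insect-defoliation signature dates to 1945 − 41 = 1904 CE.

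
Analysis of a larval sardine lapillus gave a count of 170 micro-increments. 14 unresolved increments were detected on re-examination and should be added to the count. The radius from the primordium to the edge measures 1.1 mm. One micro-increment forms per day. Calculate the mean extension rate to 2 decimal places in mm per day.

0.01 mm per day

Adjusted count: 170 + 14 = 184 micro-increments.
Extension rate ≈ 1.1 / 184 = 0.01 mm per day.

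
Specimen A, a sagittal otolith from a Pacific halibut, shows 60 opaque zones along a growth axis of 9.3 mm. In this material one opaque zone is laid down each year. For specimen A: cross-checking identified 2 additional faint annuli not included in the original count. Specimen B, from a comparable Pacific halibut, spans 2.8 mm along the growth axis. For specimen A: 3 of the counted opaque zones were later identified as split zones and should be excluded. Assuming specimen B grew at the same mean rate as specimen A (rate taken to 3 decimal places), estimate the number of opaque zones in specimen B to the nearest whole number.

Specimen A: correcting the raw count gives 60 − 3 + 2 = 59 true opaque zones.
A: Extension rate ≈ 9.3 / 59 = 0.158 mm/yr.
B spans 2.8 / 0.158 = 17.72 years ≈ 18 opaque zones.

18 opaque zones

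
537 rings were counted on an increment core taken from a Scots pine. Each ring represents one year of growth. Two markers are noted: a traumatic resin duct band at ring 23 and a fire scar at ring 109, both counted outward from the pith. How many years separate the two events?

Separation: 109 − 23 = 86 rings.
That is 86 years at one ring per year.

86 years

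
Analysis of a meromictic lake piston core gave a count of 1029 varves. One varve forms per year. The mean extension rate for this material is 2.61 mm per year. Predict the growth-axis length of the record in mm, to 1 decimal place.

The record spans 1029 years at 2.61 mm per year.
Length ≈ 2.61 × 1029 = 2685.7 mm.

2685.7 mm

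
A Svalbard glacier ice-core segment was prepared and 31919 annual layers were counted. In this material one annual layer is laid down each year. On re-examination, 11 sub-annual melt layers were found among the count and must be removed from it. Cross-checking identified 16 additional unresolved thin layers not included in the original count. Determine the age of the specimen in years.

31924 years

Adjusted count: 31919 − 11 + 16 = 31924 annual layers.
With a one-to-one annual layer periodicity this is 31924 years.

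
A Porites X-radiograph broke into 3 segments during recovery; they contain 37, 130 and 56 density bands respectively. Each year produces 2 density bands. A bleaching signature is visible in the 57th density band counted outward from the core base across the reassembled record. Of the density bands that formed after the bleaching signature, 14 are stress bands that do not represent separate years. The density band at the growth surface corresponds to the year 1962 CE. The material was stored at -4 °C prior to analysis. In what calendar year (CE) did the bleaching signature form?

Total density bands = 37 + 130 + 56 = 223.
Between density band 57 and the growth surface there are 223 − 57 = 166 density bands.
166 − 14 false = 152 true density bands after the bleaching signature.
152 density bands at 2 per year is 152 / 2 = 76 years.
Counting back 76 years from 1962 CE places the bleaching signature in 1962 − 76 = 1886 CE.

1886 CE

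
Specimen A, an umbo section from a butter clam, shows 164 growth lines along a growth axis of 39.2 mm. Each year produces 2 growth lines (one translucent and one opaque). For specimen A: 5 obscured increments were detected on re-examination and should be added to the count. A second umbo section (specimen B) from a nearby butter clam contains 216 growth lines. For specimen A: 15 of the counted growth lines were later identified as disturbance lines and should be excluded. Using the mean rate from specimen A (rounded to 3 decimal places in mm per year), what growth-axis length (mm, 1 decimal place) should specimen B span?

Specimen A: correcting the raw count gives 164 − 15 + 5 = 154 true growth lines.
Specimen A: dividing by 2 growth lines per year: 154 / 2 = 77 years.
A: Extension rate ≈ 39.2 / 77 = 0.509 mm/yr.
Specimen B: with 2 growth lines per year, 216 / 2 = 108 years. Length of B = 0.509 × 108 = 55.0 mm.

55.0 mm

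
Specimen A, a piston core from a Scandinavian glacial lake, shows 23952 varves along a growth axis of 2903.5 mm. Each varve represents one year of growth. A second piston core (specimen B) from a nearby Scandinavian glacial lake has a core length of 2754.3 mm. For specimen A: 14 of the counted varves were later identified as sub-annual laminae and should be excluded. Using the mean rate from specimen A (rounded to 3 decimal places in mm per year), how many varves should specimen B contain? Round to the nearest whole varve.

Specimen A: after corrections the count is 23952 − 14 = 23938 varves.
A: Extension rate ≈ 2903.5 / 23938 = 0.121 mm per year.
B spans 2754.3 / 0.121 = 22762.81 years ≈ 22763 varves.

22763 varves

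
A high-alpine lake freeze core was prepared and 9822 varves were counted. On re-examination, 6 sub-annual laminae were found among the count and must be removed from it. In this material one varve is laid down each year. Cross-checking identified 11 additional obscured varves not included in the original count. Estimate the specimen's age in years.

True varve count = 9822 − 6 + 11 = 9827.
One varve per year makes the duration 9827 years.

9827 years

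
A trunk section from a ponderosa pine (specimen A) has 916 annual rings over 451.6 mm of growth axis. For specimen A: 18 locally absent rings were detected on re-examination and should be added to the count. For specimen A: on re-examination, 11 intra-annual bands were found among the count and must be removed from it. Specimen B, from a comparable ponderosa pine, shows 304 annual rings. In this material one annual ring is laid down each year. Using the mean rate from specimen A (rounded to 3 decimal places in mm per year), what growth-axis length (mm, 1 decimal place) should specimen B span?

148.7 mm

Specimen A: true annual ring count = 916 − 11 + 18 = 923.
A: Extension rate ≈ 451.6 / 923 = 0.489 mm/yr.
B's length ≈ 0.489 × 304 = 148.7 mm.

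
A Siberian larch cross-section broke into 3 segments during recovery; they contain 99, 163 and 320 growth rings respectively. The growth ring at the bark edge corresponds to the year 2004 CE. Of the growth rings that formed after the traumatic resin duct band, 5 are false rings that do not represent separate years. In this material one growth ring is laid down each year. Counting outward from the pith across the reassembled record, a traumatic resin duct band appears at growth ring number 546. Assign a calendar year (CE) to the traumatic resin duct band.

Total growth rings = 99 + 163 + 320 = 582.
582 − 546 = 36 growth rings lie beyond the traumatic resin duct band toward the bark edge.
Removing the 5 false growth rings leaves 36 − 5 = 31 true growth rings beyond the traumatic resin duct band.
The growth ring at the bark edge is 2004 CE, so the traumatic resin duct band dates to 2004 − 31 = 1973 CE.

1973 CE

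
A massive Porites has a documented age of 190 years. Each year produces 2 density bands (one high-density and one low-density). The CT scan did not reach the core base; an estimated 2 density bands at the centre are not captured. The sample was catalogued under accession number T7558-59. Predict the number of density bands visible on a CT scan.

Expected density bands: 190 × 2 = 380.
Less the 2 uncaptured density bands: 380 − 2 = 378.

378 density bands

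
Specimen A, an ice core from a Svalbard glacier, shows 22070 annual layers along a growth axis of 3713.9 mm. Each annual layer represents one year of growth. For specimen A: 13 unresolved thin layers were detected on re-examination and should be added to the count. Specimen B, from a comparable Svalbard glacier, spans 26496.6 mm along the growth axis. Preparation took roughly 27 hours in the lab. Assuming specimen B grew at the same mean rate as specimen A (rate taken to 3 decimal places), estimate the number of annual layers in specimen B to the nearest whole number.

Specimen A: after corrections the count is 22070 + 13 = 22083 annual layers.
A: 3713.9 mm over 22083 years gives 3713.9 / 22083 ≈ 0.168 mm/year.
B spans 26496.6 / 0.168 = 157717.86 years ≈ 157718 annual layers.

157718 annual layers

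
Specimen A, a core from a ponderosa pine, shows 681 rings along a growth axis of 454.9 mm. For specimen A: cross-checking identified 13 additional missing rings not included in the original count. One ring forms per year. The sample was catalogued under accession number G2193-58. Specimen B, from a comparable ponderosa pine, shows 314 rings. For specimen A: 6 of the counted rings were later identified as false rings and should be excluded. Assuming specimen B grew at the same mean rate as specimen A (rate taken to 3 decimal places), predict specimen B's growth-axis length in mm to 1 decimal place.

207.6 mm

Specimen A: after corrections the count is 681 − 6 + 13 = 688 rings.
A: Extension rate ≈ 454.9 / 688 = 0.661 mm/year.
Length of B = 0.661 × 314 = 207.6 mm.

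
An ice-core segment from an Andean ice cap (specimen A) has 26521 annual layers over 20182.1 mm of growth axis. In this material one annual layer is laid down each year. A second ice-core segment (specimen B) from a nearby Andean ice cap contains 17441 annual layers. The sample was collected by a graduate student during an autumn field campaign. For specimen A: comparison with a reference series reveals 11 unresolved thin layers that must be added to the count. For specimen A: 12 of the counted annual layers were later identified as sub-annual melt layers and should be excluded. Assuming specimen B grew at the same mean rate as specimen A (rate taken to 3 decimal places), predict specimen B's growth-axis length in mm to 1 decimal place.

Specimen A: correcting the raw count gives 26521 − 12 + 11 = 26520 true annual layers.
A: Mean rate = 20182.1 mm / 26520 years ≈ 0.761 mm per year.
B's length ≈ 0.761 × 17441 = 13272.6 mm.

13272.6 mm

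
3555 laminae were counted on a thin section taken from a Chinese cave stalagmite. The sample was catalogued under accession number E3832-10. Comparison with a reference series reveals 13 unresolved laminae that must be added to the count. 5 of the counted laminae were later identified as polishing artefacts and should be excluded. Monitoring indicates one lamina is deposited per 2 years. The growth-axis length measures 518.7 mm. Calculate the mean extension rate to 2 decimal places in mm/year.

True lamina count = 3555 − 5 + 13 = 3563.
Multiplying by 2 years per lamina: 3563 × 2 = 7126 years.
Extension rate ≈ 518.7 / 7126 = 0.07 mm/year.

0.07 mm/year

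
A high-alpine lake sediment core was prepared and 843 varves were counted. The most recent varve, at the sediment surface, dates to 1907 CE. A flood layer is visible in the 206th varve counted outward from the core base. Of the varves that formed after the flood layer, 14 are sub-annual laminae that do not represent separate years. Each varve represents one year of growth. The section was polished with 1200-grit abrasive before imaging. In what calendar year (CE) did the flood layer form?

Between varve 206 and the sediment surface there are 843 − 206 = 637 varves.
637 − 14 false = 623 true varves after the flood layer.
The varve at the sediment surface is 1907 CE, so the flood layer dates to 1907 − 623 = 1284 CE.

1284 CE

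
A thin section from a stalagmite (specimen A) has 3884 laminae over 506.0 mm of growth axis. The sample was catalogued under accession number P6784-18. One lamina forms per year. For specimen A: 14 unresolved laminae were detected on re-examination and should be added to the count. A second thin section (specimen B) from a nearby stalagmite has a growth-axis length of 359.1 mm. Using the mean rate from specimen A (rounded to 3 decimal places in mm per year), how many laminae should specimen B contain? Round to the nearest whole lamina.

2762 laminae

Specimen A: adjusted count: 3884 + 14 = 3898 laminae.
A: 506.0 mm over 3898 years gives 506.0 / 3898 ≈ 0.130 mm/year.
For B, 359.1 / 0.130 = 2762.31 years ≈ 2762 laminae.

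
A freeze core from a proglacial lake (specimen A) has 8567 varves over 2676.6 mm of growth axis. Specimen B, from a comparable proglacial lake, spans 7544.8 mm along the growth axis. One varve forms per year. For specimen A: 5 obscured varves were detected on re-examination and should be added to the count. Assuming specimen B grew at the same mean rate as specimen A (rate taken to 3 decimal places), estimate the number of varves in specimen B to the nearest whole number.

Specimen A: after corrections the count is 8567 + 5 = 8572 varves.
A: Extension rate ≈ 2676.6 / 8572 = 0.312 mm/year.
B spans 7544.8 / 0.312 = 24182.05 years ≈ 24182 varves.

24182 varves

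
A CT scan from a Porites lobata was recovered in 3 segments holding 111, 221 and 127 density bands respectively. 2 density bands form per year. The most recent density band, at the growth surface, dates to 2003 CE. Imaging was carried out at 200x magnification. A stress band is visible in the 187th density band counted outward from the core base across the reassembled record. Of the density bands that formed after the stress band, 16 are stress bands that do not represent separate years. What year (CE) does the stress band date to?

1875 CE

Total density bands = 111 + 221 + 127 = 459.
459 − 187 = 272 density bands lie beyond the stress band toward the growth surface.
272 − 16 false = 256 true density bands after the stress band.
Dividing by 2 density bands per year: 256 / 2 = 128 years.
2003 − 128 = 1875 CE.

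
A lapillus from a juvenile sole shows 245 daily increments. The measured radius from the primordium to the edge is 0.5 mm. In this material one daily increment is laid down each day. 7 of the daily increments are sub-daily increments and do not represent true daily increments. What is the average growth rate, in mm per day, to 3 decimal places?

0.002 mm per day

After corrections the count is 245 − 7 = 238 daily increments.
Mean rate = 0.5 mm / 238 days ≈ 0.002 mm per day.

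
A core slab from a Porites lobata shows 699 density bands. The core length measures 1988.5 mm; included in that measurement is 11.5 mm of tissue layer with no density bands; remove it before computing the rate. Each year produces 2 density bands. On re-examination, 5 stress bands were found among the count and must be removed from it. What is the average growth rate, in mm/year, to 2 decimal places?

Adjusted count: 699 − 5 = 694 density bands.
694 density bands at 2 per year is 694 / 2 = 347 years.
Removing the 11.5 mm offcut leaves 1988.5 − 11.5 = 1977.0 mm.
1977.0 mm over 347 years gives 1977.0 / 347 ≈ 5.70 mm/year.

5.70 mm/year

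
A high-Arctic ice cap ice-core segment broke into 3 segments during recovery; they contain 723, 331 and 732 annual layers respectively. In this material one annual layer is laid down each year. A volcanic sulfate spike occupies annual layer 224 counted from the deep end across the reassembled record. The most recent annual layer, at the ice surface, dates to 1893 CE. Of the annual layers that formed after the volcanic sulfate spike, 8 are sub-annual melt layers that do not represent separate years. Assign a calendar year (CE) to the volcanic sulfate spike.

339 CE

Total annual layers = 723 + 331 + 732 = 1786.
1786 − 224 = 1562 annual layers lie beyond the volcanic sulfate spike toward the ice surface.
1562 − 8 false = 1554 true annual layers after the volcanic sulfate spike.
The annual layer at the ice surface is 1893 CE, so the volcanic sulfate spike dates to 1893 − 1554 = 339 CE.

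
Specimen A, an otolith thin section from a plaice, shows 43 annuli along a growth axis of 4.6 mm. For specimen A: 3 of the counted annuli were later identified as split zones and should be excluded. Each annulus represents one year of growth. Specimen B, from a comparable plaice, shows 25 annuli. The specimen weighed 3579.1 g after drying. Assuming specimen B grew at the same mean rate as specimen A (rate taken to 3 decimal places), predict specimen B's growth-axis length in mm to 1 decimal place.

Specimen A: correcting the raw count gives 43 − 3 = 40 true annuli.
A: Mean rate = 4.6 mm / 40 years ≈ 0.115 mm/year.
Length of B = 0.115 × 25 = 2.9 mm.

2.9 mm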